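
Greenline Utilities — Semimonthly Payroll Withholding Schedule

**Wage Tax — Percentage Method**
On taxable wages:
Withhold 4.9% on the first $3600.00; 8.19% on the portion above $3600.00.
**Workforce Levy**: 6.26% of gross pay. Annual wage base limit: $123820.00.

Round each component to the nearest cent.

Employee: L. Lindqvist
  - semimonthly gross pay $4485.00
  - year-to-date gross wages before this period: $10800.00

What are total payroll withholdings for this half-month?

Wage Tax: taxable = $4485.00
  $176.40 + 8.19% × ($4485.00 − $3600.00) = $176.40 + 8.19% × $885.00 = $248.88
Workforce Levy: 6.26% × $4485.00 = $280.76
Total: $248.88 + $280.76 = $529.64

$529.64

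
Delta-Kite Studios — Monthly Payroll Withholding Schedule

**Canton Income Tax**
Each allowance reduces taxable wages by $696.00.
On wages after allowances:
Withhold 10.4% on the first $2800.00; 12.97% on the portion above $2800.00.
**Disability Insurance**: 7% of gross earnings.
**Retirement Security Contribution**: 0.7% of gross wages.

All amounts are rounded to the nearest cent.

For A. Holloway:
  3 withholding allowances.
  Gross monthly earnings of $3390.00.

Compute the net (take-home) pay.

Canton Income Tax: taxable = $3390.00 − 3×$696.00 = $1302.00
  10.4% × $1302.00 = $135.41
Disability Insurance: 7% × $3390.00 = $237.30
Retirement Security Contribution: 0.7% × $3390.00 = $23.73
Total withheld: $135.41 + $237.30 + $23.73 = $396.44
Net pay: $3390.00 − $396.44 = $2993.56

$2993.56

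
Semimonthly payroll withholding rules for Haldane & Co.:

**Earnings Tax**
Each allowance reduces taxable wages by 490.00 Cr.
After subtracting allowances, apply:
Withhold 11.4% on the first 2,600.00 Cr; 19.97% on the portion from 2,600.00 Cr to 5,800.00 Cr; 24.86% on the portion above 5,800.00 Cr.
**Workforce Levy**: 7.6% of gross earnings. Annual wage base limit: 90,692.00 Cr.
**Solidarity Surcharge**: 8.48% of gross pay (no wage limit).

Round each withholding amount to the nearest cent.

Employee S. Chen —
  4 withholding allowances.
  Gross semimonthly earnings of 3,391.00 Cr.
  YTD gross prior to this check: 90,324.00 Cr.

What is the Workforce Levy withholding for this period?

27.97 Cr

Workforce Levy: cap 90,692.00 Cr − YTD 90,324.00 Cr = 368.00 Cr subject; 7.6% × 368.00 Cr = 27.97 Cr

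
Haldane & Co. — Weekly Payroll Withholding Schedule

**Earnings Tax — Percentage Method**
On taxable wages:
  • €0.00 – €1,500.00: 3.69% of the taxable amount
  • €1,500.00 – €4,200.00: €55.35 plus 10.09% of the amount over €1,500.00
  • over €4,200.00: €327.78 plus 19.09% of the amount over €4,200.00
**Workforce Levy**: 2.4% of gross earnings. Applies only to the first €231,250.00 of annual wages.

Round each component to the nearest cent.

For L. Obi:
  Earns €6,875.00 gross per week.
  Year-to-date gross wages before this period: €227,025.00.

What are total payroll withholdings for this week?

Earnings Tax: taxable = €6,875.00
  €327.78 + 19.09% × (€6,875.00 − €4,200.00) = €327.78 + 19.09% × €2,675.00 = €838.44
Workforce Levy: cap €231,250.00 − YTD €227,025.00 = €4,225.00 subject; 2.4% × €4,225.00 = €101.40
Total: €838.44 + €101.40 = €939.84

€939.84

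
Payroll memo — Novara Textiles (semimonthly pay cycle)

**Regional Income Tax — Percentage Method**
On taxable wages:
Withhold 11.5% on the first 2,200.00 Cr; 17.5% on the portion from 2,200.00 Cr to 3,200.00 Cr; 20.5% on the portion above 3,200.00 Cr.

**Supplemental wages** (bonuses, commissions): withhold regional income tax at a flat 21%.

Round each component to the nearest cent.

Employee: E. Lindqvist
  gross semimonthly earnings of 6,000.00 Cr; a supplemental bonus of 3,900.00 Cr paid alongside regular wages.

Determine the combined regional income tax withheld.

1,821.00 Cr

Regional Income Tax: taxable = 6,000.00 Cr
  428.00 Cr + 20.5% × (6,000.00 Cr − 3,200.00 Cr) = 428.00 Cr + 20.5% × 2,800.00 Cr = 1,002.00 Cr
Supplemental (21% flat on bonus): 21% × 3,900.00 Cr = 819.00 Cr
Total regional income tax: 1,002.00 Cr + 819.00 Cr = 1,821.00 Cr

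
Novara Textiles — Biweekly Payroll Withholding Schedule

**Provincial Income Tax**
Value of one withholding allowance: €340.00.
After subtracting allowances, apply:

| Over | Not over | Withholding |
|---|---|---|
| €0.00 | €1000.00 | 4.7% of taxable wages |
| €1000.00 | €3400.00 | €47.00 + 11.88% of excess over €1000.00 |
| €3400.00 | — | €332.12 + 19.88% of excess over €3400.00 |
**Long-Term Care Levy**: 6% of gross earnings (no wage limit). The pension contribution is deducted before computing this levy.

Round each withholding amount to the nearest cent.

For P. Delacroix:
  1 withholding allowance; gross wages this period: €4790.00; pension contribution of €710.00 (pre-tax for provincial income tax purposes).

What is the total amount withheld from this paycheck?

Provincial Income Tax: taxable = €4790.00 − €710.00 − 1×€340.00 = €3740.00
  €332.12 + 19.88% × (€3740.00 − €3400.00) = €332.12 + 19.88% × €340.00 = €399.71
Long-Term Care Levy: 6% × €4080.00 = €244.80
Total: €399.71 + €244.80 = €644.51

€644.51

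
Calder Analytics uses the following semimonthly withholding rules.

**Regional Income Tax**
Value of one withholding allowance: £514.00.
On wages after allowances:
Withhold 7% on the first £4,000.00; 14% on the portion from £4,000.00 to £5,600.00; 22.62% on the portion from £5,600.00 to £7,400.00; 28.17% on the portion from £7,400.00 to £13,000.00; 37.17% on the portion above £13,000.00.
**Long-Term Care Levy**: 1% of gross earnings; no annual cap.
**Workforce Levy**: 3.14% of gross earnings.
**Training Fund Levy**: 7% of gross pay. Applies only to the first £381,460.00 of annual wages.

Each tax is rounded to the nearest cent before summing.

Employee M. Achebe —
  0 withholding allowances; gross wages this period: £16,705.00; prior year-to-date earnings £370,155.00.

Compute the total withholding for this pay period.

Regional Income Tax: taxable = £16,705.00
  £2,488.68 + 37.17% × (£16,705.00 − £13,000.00) = £2,488.68 + 37.17% × £3,705.00 = £3,865.83
Long-Term Care Levy: 1% × £16,705.00 = £167.05
Workforce Levy: 3.14% × £16,705.00 = £524.54
Training Fund Levy: cap £381,460.00 − YTD £370,155.00 = £11,305.00 subject; 7% × £11,305.00 = £791.35
Total: £3,865.83 + £167.05 + £524.54 + £791.35 = £5,348.77

£5,348.77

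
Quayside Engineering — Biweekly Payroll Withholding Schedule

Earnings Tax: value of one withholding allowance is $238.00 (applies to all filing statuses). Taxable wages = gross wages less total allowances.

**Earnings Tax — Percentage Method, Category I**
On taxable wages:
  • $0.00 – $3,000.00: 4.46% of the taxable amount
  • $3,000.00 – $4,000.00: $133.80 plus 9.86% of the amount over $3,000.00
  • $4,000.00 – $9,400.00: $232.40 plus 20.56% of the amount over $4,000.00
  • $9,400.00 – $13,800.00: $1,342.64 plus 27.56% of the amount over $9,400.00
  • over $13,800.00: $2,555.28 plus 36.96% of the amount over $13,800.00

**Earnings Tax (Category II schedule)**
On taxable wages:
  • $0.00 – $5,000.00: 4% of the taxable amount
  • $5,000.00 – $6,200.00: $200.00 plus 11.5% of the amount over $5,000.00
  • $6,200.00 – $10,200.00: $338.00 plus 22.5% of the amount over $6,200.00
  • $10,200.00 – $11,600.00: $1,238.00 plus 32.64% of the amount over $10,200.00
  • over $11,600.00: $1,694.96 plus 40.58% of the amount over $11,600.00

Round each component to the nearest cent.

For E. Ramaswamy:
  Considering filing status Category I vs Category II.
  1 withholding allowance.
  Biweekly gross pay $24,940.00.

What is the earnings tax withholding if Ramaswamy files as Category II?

Earnings Tax (Category II): taxable = $24,940.00 − 1×$238.00 = $24,702.00
  $1,694.96 + 40.58% × ($24,702.00 − $11,600.00) = $1,694.96 + 40.58% × $13,102.00 = $7,011.75

$7,011.75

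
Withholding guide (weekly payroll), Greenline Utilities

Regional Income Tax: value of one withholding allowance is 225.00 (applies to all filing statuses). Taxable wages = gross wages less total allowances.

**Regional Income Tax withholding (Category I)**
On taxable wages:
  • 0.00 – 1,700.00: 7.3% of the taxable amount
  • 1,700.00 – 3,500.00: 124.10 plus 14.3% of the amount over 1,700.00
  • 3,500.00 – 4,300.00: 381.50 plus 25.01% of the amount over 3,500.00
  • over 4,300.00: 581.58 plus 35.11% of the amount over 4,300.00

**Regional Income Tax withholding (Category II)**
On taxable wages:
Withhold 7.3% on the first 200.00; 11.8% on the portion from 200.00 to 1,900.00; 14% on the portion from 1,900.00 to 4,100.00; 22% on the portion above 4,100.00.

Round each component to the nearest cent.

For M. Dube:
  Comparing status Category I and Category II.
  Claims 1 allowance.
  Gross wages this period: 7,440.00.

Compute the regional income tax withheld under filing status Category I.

1,605.04

Regional Income Tax (Category I): taxable = 7,440.00 − 1×225.00 = 7,215.00
  581.58 + 35.11% × (7,215.00 − 4,300.00) = 581.58 + 35.11% × 2,915.00 = 1,605.04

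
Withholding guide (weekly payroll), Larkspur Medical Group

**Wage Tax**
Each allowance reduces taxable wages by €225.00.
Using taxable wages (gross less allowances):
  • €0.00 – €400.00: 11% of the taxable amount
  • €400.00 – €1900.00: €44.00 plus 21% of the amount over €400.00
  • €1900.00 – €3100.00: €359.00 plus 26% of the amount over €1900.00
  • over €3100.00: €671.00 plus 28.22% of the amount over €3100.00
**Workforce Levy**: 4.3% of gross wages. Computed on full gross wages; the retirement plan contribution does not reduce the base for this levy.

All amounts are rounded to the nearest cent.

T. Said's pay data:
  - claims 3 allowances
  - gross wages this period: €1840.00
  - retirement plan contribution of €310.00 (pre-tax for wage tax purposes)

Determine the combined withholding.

Wage Tax: taxable = €1840.00 − €310.00 − 3×€225.00 = €855.00
  €44.00 + 21% × (€855.00 − €400.00) = €44.00 + 21% × €455.00 = €139.55
Workforce Levy: 4.3% × €1840.00 = €79.12
Total: €139.55 + €79.12 = €218.67

€218.67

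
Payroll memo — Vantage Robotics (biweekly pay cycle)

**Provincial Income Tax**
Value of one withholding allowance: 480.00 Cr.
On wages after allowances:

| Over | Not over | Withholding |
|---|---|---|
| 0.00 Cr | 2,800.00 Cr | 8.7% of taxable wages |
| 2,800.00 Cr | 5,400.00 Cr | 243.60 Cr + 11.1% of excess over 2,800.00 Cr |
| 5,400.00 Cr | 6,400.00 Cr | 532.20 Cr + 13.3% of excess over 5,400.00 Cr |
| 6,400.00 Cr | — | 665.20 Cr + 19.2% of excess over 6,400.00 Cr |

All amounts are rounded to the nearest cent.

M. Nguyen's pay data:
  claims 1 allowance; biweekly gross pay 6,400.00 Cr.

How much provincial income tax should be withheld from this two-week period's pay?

Provincial Income Tax: taxable = 6,400.00 Cr − 1×480.00 Cr = 5,920.00 Cr
  532.20 Cr + 13.3% × (5,920.00 Cr − 5,400.00 Cr) = 532.20 Cr + 13.3% × 520.00 Cr = 601.36 Cr

601.36 Cr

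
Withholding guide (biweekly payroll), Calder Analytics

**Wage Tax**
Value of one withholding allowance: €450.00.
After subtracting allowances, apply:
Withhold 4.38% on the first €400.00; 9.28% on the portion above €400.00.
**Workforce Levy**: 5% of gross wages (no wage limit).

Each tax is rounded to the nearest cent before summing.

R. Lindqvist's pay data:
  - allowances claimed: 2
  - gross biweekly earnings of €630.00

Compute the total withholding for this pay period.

€31.50

Wage Tax: taxable = €630.00 − 2×€450.00 = €-270.00
  Taxable ≤ 0 → €0.00
Workforce Levy: 5% × €630.00 = €31.50
Total: €0.00 + €31.50 = €31.50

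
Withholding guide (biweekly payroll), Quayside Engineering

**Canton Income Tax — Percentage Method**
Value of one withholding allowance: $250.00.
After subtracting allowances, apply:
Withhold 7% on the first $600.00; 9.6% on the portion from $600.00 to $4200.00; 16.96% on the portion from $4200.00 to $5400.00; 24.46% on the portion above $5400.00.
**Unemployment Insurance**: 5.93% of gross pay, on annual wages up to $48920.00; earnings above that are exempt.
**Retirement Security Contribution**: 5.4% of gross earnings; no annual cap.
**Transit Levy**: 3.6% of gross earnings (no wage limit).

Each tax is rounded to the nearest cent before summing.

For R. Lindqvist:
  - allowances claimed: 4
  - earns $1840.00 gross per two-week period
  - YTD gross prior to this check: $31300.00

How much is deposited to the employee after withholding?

$1500.25

Canton Income Tax: taxable = $1840.00 − 4×$250.00 = $840.00
  $42.00 + 9.6% × ($840.00 − $600.00) = $42.00 + 9.6% × $240.00 = $65.04
Unemployment Insurance: 5.93% × $1840.00 = $109.11
Retirement Security Contribution: 5.4% × $1840.00 = $99.36
Transit Levy: 3.6% × $1840.00 = $66.24
Total withheld: $65.04 + $109.11 + $99.36 + $66.24 = $339.75
Net pay: $1840.00 − $339.75 = $1500.25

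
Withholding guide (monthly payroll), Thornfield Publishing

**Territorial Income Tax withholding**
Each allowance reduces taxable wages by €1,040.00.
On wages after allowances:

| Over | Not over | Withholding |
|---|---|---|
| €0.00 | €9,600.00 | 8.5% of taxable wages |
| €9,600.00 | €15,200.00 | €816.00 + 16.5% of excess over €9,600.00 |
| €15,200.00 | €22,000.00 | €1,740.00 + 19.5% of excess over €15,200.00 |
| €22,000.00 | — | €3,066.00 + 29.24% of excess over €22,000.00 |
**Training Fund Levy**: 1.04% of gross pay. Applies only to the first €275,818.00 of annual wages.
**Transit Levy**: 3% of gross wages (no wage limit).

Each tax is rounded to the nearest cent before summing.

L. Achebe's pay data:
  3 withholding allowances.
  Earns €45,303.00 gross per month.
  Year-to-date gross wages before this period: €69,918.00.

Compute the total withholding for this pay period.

Territorial Income Tax: taxable = €45,303.00 − 3×€1,040.00 = €42,183.00
  €3,066.00 + 29.24% × (€42,183.00 − €22,000.00) = €3,066.00 + 29.24% × €20,183.00 = €8,967.51
Training Fund Levy: 1.04% × €45,303.00 = €471.15
Transit Levy: 3% × €45,303.00 = €1,359.09
Total: €8,967.51 + €471.15 + €1,359.09 = €10,797.75

€10,797.75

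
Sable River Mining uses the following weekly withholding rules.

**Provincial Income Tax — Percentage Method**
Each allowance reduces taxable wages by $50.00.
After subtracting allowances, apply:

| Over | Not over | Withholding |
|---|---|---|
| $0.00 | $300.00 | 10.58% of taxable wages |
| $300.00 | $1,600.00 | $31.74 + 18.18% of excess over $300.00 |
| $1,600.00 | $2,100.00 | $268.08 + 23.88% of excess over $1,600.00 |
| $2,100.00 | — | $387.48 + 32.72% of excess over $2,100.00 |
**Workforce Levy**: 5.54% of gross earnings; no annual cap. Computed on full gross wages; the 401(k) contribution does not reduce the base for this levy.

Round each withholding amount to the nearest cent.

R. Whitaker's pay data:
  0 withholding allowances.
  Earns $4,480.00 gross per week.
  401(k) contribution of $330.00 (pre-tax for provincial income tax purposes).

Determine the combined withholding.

$1,306.43

Provincial Income Tax: taxable = $4,480.00 − $330.00 = $4,150.00
  $387.48 + 32.72% × ($4,150.00 − $2,100.00) = $387.48 + 32.72% × $2,050.00 = $1,058.24
Workforce Levy: 5.54% × $4,480.00 = $248.19
Total: $1,058.24 + $248.19 = $1,306.43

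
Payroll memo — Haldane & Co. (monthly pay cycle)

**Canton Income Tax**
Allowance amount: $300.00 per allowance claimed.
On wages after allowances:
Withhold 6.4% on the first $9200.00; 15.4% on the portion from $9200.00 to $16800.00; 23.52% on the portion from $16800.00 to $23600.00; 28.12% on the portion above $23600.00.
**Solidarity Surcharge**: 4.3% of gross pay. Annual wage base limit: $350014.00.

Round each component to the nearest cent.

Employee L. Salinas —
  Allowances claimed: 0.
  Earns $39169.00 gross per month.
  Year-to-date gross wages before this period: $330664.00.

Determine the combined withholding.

$8568.61

Canton Income Tax: taxable = $39169.00
  $3358.56 + 28.12% × ($39169.00 − $23600.00) = $3358.56 + 28.12% × $15569.00 = $7736.56
Solidarity Surcharge: cap $350014.00 − YTD $330664.00 = $19350.00 subject; 4.3% × $19350.00 = $832.05
Total: $7736.56 + $832.05 = $8568.61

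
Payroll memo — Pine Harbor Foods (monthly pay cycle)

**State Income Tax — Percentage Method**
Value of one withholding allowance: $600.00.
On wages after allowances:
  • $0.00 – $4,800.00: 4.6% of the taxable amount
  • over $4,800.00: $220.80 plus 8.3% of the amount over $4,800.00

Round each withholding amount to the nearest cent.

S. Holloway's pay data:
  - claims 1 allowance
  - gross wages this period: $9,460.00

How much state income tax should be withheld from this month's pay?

State Income Tax: taxable = $9,460.00 − 1×$600.00 = $8,860.00
  $220.80 + 8.3% × ($8,860.00 − $4,800.00) = $220.80 + 8.3% × $4,060.00 = $557.78

$557.78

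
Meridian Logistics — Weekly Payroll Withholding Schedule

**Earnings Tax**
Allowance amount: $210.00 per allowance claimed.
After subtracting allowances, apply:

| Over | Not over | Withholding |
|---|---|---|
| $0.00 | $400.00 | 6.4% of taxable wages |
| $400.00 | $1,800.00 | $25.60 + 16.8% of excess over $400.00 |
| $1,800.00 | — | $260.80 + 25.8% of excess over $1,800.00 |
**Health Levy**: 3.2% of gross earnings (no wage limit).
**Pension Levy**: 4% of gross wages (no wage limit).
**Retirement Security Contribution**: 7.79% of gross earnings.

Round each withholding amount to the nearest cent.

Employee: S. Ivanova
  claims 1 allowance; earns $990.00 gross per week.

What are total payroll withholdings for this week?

$237.84

Earnings Tax: taxable = $990.00 − 1×$210.00 = $780.00
  $25.60 + 16.8% × ($780.00 − $400.00) = $25.60 + 16.8% × $380.00 = $89.44
Health Levy: 3.2% × $990.00 = $31.68
Pension Levy: 4% × $990.00 = $39.60
Retirement Security Contribution: 7.79% × $990.00 = $77.12
Total: $89.44 + $31.68 + $39.60 + $77.12 = $237.84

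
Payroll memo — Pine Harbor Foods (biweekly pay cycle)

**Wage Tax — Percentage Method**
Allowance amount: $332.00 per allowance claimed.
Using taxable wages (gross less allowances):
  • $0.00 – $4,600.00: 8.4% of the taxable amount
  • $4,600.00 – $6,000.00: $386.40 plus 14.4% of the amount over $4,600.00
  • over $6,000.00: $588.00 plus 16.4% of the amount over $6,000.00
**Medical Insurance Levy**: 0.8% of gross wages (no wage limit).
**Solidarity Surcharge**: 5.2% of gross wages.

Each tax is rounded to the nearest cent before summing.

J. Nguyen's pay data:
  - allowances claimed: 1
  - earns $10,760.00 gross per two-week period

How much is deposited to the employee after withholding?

Wage Tax: taxable = $10,760.00 − 1×$332.00 = $10,428.00
  $588.00 + 16.4% × ($10,428.00 − $6,000.00) = $588.00 + 16.4% × $4,428.00 = $1,314.19
Medical Insurance Levy: 0.8% × $10,760.00 = $86.08
Solidarity Surcharge: 5.2% × $10,760.00 = $559.52
Total withheld: $1,314.19 + $86.08 + $559.52 = $1,959.79
Net pay: $10,760.00 − $1,959.79 = $8,800.21

$8,800.21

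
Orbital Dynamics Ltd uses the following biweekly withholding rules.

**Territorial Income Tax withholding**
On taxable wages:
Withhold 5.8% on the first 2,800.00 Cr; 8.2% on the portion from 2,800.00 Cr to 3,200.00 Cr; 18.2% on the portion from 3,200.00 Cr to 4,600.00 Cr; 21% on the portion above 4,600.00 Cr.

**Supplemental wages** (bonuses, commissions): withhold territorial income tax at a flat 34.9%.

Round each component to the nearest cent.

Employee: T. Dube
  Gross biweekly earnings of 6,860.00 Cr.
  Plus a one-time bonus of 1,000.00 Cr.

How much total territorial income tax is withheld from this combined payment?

1,273.60 Cr

Territorial Income Tax: taxable = 6,860.00 Cr
  450.00 Cr + 21% × (6,860.00 Cr − 4,600.00 Cr) = 450.00 Cr + 21% × 2,260.00 Cr = 924.60 Cr
Supplemental (34.9% flat on bonus): 34.9% × 1,000.00 Cr = 349.00 Cr
Total territorial income tax: 924.60 Cr + 349.00 Cr = 1,273.60 Cr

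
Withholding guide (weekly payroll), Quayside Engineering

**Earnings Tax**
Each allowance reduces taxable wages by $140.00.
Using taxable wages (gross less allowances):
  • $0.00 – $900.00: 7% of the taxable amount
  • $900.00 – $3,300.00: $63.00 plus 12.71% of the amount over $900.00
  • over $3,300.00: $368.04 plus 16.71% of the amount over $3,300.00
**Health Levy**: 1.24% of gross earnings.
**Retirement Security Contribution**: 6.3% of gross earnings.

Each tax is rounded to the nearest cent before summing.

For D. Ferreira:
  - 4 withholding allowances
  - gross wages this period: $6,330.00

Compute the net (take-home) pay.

$5,071.94

Earnings Tax: taxable = $6,330.00 − 4×$140.00 = $5,770.00
  $368.04 + 16.71% × ($5,770.00 − $3,300.00) = $368.04 + 16.71% × $2,470.00 = $780.78
Health Levy: 1.24% × $6,330.00 = $78.49
Retirement Security Contribution: 6.3% × $6,330.00 = $398.79
Total withheld: $780.78 + $78.49 + $398.79 = $1,258.06
Net pay: $6,330.00 − $1,258.06 = $5,071.94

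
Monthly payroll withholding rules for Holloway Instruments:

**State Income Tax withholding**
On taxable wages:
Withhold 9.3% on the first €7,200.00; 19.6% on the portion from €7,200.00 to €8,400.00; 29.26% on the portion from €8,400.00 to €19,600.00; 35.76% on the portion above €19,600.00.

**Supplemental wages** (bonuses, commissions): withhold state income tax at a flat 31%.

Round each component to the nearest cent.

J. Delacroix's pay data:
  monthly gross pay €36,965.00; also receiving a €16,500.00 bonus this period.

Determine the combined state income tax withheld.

State Income Tax: taxable = €36,965.00
  €4,181.92 + 35.76% × (€36,965.00 − €19,600.00) = €4,181.92 + 35.76% × €17,365.00 = €10,391.64
Supplemental (31% flat on bonus): 31% × €16,500.00 = €5,115.00
Total state income tax: €10,391.64 + €5,115.00 = €15,506.64

€15,506.64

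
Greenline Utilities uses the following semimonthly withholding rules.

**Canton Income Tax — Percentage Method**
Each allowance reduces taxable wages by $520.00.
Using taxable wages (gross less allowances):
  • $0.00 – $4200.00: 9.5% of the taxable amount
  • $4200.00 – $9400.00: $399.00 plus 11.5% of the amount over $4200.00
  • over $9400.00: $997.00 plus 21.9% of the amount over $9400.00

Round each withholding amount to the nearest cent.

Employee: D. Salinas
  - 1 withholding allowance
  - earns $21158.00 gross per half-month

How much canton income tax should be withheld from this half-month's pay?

$3458.12

Canton Income Tax: taxable = $21158.00 − 1×$520.00 = $20638.00
  $997.00 + 21.9% × ($20638.00 − $9400.00) = $997.00 + 21.9% × $11238.00 = $3458.12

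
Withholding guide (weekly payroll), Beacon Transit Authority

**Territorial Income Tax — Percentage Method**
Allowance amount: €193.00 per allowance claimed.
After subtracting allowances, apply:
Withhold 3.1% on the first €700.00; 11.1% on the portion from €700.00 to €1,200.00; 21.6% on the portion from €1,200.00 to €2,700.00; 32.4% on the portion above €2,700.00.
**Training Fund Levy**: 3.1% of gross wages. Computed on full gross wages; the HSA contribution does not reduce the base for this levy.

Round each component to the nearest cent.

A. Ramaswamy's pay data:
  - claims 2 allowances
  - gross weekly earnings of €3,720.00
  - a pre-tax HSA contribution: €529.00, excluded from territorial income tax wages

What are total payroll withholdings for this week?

Territorial Income Tax: taxable = €3,720.00 − €529.00 − 2×€193.00 = €2,805.00
  €401.20 + 32.4% × (€2,805.00 − €2,700.00) = €401.20 + 32.4% × €105.00 = €435.22
Training Fund Levy: 3.1% × €3,720.00 = €115.32
Total: €435.22 + €115.32 = €550.54

€550.54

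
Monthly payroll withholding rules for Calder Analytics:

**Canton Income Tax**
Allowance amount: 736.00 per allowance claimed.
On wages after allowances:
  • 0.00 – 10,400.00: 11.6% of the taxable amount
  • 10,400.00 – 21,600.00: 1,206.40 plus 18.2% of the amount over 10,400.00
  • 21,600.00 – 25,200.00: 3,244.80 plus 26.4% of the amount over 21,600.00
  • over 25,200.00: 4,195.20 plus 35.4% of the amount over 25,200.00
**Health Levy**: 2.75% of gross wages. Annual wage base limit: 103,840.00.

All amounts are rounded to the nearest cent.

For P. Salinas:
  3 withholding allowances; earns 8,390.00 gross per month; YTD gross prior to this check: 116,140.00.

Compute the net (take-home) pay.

7,672.89

Canton Income Tax: taxable = 8,390.00 − 3×736.00 = 6,182.00
  11.6% × 6,182.00 = 717.11
Health Levy: YTD 116,140.00 ≥ cap 103,840.00 → 0.00
Total withheld: 717.11 + 0.00 = 717.11
Net pay: 8,390.00 − 717.11 = 7,672.89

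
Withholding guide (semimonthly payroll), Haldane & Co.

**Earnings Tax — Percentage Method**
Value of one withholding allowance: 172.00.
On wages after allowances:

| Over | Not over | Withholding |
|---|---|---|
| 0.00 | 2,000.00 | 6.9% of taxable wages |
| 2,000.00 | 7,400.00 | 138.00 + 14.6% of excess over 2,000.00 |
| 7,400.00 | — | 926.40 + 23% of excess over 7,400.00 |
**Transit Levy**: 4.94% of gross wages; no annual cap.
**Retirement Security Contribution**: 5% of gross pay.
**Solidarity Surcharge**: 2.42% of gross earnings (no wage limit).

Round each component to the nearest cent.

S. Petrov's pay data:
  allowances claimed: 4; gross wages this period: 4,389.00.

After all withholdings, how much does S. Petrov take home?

Earnings Tax: taxable = 4,389.00 − 4×172.00 = 3,701.00
  138.00 + 14.6% × (3,701.00 − 2,000.00) = 138.00 + 14.6% × 1,701.00 = 386.35
Transit Levy: 4.94% × 4,389.00 = 216.82
Retirement Security Contribution: 5% × 4,389.00 = 219.45
Solidarity Surcharge: 2.42% × 4,389.00 = 106.21
Total withheld: 386.35 + 216.82 + 219.45 + 106.21 = 928.83
Net pay: 4,389.00 − 928.83 = 3,460.17

3,460.17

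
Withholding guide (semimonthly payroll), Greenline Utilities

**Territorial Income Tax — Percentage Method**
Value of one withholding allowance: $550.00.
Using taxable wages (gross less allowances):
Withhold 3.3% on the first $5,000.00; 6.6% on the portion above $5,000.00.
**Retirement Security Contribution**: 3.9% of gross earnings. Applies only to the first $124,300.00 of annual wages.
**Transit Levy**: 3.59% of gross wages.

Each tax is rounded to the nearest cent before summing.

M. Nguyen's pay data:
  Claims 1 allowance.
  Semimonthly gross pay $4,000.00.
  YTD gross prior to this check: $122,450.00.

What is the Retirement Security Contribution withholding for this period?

Retirement Security Contribution: cap $124,300.00 − YTD $122,450.00 = $1,850.00 subject; 3.9% × $1,850.00 = $72.15

$72.15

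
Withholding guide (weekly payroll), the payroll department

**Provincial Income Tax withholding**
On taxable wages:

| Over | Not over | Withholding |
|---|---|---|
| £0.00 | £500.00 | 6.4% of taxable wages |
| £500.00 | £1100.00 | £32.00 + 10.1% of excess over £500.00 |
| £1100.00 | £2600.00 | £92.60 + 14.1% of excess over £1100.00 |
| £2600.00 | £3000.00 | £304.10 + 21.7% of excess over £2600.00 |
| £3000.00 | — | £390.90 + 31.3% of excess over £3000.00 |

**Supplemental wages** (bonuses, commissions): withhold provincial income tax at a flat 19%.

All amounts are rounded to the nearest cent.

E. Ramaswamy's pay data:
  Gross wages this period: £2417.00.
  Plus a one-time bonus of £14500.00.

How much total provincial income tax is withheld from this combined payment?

Provincial Income Tax: taxable = £2417.00
  £92.60 + 14.1% × (£2417.00 − £1100.00) = £92.60 + 14.1% × £1317.00 = £278.30
Supplemental (19% flat on bonus): 19% × £14500.00 = £2755.00
Total provincial income tax: £278.30 + £2755.00 = £3033.30

£3033.30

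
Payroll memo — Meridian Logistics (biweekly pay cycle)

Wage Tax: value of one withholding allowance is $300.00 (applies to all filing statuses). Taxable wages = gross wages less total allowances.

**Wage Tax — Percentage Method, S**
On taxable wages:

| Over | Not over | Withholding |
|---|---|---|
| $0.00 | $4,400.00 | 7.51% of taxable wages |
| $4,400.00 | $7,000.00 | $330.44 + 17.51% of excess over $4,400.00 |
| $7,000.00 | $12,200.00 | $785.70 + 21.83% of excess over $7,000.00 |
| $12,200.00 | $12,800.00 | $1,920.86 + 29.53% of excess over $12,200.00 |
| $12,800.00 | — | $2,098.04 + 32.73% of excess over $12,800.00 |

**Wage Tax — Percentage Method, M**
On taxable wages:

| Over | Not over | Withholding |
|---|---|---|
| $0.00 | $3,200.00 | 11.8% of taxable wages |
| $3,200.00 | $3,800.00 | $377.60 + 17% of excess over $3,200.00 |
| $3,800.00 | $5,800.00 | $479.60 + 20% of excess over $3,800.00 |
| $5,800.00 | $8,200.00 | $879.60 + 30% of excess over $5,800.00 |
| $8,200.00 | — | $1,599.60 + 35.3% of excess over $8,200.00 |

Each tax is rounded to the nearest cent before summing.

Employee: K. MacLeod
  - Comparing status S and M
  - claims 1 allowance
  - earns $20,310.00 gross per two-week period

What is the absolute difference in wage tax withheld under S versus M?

Wage Tax (S): taxable = $20,310.00 − 1×$300.00 = $20,010.00
  $2,098.04 + 32.73% × ($20,010.00 − $12,800.00) = $2,098.04 + 32.73% × $7,210.00 = $4,457.87
Wage Tax (M): taxable = $20,310.00 − 1×$300.00 = $20,010.00
  $1,599.60 + 35.3% × ($20,010.00 − $8,200.00) = $1,599.60 + 35.3% × $11,810.00 = $5,768.53
Difference: |$4,457.87 − $5,768.53| = $1,310.66 (higher under M)

$1,310.66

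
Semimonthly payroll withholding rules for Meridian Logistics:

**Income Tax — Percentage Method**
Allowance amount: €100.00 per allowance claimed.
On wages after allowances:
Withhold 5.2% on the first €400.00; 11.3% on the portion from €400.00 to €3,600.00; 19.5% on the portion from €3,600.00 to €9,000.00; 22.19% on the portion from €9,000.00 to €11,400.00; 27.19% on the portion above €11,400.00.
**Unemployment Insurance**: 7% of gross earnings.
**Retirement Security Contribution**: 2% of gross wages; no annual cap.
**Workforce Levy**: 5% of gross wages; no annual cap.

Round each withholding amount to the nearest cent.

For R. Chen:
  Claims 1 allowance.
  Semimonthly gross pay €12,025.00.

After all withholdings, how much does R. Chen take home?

Income Tax: taxable = €12,025.00 − 1×€100.00 = €11,925.00
  €1,967.96 + 27.19% × (€11,925.00 − €11,400.00) = €1,967.96 + 27.19% × €525.00 = €2,110.71
Unemployment Insurance: 7% × €12,025.00 = €841.75
Retirement Security Contribution: 2% × €12,025.00 = €240.50
Workforce Levy: 5% × €12,025.00 = €601.25
Total withheld: €2,110.71 + €841.75 + €240.50 + €601.25 = €3,794.21
Net pay: €12,025.00 − €3,794.21 = €8,230.79

€8,230.79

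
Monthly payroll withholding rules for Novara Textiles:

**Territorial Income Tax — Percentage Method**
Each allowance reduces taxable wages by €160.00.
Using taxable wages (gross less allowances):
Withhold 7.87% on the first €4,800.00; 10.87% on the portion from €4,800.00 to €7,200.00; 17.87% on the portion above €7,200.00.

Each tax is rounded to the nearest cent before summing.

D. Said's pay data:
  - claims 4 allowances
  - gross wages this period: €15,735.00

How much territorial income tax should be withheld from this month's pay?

€2,049.48

Territorial Income Tax: taxable = €15,735.00 − 4×€160.00 = €15,095.00
  €638.64 + 17.87% × (€15,095.00 − €7,200.00) = €638.64 + 17.87% × €7,895.00 = €2,049.48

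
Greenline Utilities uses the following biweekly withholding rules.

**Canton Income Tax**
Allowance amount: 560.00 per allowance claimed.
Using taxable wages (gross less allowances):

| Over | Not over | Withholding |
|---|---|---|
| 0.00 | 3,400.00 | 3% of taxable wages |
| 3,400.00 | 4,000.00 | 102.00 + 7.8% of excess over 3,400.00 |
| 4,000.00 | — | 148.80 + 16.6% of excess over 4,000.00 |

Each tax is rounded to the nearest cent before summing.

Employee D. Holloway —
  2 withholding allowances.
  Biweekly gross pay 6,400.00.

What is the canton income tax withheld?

Canton Income Tax: taxable = 6,400.00 − 2×560.00 = 5,280.00
  148.80 + 16.6% × (5,280.00 − 4,000.00) = 148.80 + 16.6% × 1,280.00 = 361.28

361.28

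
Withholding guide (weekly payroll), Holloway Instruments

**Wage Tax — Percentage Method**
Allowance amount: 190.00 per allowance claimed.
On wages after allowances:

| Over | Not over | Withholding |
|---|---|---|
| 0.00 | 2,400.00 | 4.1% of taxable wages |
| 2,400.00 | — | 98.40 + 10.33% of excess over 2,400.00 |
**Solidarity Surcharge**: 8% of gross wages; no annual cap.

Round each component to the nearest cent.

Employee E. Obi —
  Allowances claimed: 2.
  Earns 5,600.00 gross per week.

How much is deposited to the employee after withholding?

Wage Tax: taxable = 5,600.00 − 2×190.00 = 5,220.00
  98.40 + 10.33% × (5,220.00 − 2,400.00) = 98.40 + 10.33% × 2,820.00 = 389.71
Solidarity Surcharge: 8% × 5,600.00 = 448.00
Total withheld: 389.71 + 448.00 = 837.71
Net pay: 5,600.00 − 837.71 = 4,762.29

4,762.29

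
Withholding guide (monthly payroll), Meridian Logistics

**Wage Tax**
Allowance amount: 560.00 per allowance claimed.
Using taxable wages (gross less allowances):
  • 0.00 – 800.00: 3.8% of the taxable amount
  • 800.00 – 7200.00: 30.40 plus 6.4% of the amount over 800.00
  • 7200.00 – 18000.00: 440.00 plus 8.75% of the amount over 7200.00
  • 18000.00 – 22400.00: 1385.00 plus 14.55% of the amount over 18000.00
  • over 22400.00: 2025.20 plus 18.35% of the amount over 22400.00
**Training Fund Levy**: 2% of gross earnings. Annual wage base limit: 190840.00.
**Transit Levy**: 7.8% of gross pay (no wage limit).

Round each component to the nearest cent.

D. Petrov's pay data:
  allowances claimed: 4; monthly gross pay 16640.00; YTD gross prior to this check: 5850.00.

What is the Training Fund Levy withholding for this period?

332.80

Training Fund Levy: 2% × 16640.00 = 332.80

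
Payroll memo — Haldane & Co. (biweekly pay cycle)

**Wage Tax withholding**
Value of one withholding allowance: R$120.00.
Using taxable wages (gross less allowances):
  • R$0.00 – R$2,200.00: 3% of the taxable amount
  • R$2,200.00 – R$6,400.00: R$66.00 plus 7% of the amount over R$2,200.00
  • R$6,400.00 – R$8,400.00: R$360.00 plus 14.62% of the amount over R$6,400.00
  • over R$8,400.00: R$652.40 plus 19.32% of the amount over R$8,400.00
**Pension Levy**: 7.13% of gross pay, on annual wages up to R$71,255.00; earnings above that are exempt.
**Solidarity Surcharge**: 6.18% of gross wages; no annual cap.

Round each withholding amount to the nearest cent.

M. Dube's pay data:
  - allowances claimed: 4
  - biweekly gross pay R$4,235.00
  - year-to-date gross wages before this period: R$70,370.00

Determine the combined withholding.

R$499.67

Wage Tax: taxable = R$4,235.00 − 4×R$120.00 = R$3,755.00
  R$66.00 + 7% × (R$3,755.00 − R$2,200.00) = R$66.00 + 7% × R$1,555.00 = R$174.85
Pension Levy: cap R$71,255.00 − YTD R$70,370.00 = R$885.00 subject; 7.13% × R$885.00 = R$63.10
Solidarity Surcharge: 6.18% × R$4,235.00 = R$261.72
Total: R$174.85 + R$63.10 + R$261.72 = R$499.67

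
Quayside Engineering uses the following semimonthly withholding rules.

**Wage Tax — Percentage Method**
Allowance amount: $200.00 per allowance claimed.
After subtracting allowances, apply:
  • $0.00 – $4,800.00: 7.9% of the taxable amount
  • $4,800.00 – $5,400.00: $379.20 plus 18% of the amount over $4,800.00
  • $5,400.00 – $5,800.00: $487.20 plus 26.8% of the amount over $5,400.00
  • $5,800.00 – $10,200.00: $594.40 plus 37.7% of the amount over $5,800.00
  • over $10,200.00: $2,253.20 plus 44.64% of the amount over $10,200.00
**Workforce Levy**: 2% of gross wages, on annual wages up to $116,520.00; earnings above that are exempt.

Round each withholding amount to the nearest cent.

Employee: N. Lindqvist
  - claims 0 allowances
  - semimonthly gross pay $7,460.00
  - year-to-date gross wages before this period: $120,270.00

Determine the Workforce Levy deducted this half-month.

$0.00

Workforce Levy: YTD $120,270.00 ≥ cap $116,520.00 → $0.00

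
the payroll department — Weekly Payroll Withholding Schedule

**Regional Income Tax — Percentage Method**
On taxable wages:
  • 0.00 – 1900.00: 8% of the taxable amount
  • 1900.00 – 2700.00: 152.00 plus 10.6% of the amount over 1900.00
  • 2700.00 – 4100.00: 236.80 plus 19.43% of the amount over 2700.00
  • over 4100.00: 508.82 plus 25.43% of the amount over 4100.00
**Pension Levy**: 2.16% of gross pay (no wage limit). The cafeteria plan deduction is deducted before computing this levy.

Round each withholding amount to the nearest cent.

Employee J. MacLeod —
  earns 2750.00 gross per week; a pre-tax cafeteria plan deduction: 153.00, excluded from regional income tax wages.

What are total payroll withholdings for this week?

Regional Income Tax: taxable = 2750.00 − 153.00 = 2597.00
  152.00 + 10.6% × (2597.00 − 1900.00) = 152.00 + 10.6% × 697.00 = 225.88
Pension Levy: 2.16% × 2597.00 = 56.10
Total: 225.88 + 56.10 = 281.98

281.98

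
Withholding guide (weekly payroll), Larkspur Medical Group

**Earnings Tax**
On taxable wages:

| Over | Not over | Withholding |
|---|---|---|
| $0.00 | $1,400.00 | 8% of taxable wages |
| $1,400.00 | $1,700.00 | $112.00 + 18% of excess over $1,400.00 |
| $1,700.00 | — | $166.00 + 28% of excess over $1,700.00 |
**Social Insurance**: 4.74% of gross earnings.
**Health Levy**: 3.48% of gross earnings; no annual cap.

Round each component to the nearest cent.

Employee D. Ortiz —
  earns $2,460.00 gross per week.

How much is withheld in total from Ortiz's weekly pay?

$581.01

Earnings Tax: taxable = $2,460.00
  $166.00 + 28% × ($2,460.00 − $1,700.00) = $166.00 + 28% × $760.00 = $378.80
Social Insurance: 4.74% × $2,460.00 = $116.60
Health Levy: 3.48% × $2,460.00 = $85.61
Total: $378.80 + $116.60 + $85.61 = $581.01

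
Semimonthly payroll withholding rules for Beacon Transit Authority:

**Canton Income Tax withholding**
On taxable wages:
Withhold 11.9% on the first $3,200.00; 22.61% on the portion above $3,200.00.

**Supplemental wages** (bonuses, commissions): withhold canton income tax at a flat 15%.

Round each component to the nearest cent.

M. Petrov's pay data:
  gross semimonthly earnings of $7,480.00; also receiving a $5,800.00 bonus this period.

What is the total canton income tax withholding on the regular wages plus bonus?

Canton Income Tax: taxable = $7,480.00
  $380.80 + 22.61% × ($7,480.00 − $3,200.00) = $380.80 + 22.61% × $4,280.00 = $1,348.51
Supplemental (15% flat on bonus): 15% × $5,800.00 = $870.00
Total canton income tax: $1,348.51 + $870.00 = $2,218.51

$2,218.51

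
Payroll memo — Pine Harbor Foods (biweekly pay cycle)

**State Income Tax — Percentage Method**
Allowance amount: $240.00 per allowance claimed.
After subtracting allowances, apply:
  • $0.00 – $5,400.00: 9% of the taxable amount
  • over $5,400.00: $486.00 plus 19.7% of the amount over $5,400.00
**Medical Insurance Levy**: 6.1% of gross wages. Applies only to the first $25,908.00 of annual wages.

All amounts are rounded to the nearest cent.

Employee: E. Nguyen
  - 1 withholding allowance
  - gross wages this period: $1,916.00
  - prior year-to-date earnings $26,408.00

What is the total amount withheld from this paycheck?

State Income Tax: taxable = $1,916.00 − 1×$240.00 = $1,676.00
  9% × $1,676.00 = $150.84
Medical Insurance Levy: YTD $26,408.00 ≥ cap $25,908.00 → $0.00
Total: $150.84 + $0.00 = $150.84

$150.84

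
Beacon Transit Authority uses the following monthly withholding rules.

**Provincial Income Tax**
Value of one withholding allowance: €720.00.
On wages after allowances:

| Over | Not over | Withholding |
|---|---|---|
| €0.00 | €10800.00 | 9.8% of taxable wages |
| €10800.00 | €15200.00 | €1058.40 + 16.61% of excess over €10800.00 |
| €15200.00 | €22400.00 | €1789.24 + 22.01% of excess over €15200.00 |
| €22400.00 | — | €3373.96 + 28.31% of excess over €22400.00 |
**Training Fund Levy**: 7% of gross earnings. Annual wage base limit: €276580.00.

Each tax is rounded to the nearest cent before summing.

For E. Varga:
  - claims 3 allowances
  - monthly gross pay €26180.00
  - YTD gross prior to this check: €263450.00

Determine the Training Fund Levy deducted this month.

Training Fund Levy: cap €276580.00 − YTD €263450.00 = €13130.00 subject; 7% × €13130.00 = €919.10

€919.10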